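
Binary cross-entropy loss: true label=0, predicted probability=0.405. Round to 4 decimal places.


For y=0: Loss = -log(1-p)
= -log(1 - 0.405)
= -log(0.595)
= -(-0.5192)
= 0.5192

0.5192


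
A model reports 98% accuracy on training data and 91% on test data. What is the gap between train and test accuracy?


Gap = train_accuracy - test_accuracy
= 98 - 91
= 7%
This moderate gap may indicate mild overfitting.

7


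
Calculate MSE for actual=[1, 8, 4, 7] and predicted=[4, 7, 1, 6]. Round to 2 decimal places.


Differences: [-3, 1, 3, 1]
Squared errors: [9, 1, 9, 1]
Sum of squared errors = 20
MSE = 20 / 4 = 5.00

5.00


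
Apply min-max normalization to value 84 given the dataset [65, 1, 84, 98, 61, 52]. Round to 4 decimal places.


Min = 1, Max = 98
Range = 98 - 1 = 97
Scaled = (x - min) / (max - min)
= (84 - 1) / 97
= 83 / 97
= 0.8557

0.8557


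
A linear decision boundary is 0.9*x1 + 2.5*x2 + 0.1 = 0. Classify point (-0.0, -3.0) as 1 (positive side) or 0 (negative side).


Compute 0.9 * -0.0 + 2.5 * -3.0 + 0.1
= -0.0 + -7.5 + 0.1
= -7.4
Since -7.4 < 0, the point is on the negative side.

0


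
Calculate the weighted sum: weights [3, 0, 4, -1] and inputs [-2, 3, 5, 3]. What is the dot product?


Element-wise products:
3 * -2 = -6
0 * 3 = 0
4 * 5 = 20
-1 * 3 = -3
Sum = -6 + 0 + 20 + -3
= 11

11


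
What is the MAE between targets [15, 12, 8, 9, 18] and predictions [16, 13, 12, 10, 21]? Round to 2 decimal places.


Absolute errors: [1, 1, 4, 1, 3]
Sum of absolute errors = 10
MAE = 10 / 5 = 2.00

2.00


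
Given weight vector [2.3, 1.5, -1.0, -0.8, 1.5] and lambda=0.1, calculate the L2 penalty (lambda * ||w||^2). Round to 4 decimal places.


Squaring each weight:
2.3^2 = 5.29
1.5^2 = 2.25
(-1.0)^2 = 1.0
(-0.8)^2 = 0.64
1.5^2 = 2.25
Sum of squares = 11.43
Penalty = 0.1 * 11.43 = 1.1430

1.1430


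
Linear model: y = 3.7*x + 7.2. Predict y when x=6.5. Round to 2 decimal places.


y = 3.7 * 6.5 + (7.2)
= 24.05 + (7.2)
= 31.25

31.25


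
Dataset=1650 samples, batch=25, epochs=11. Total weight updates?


Iterations per epoch = 1650 / 25 = 66
Total updates = iterations_per_epoch * epochs
= 66 * 11
= 726

726


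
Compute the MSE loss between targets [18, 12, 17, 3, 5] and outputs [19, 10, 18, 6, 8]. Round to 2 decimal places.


Differences: [-1, 2, -1, -3, -3]
Squared errors: [1, 4, 1, 9, 9]
Sum of squared errors = 24
MSE = 24 / 5 = 4.80

4.80


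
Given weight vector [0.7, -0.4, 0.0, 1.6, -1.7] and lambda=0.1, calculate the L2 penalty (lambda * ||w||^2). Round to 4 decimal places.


Squaring each weight:
0.7^2 = 0.49
(-0.4)^2 = 0.16
0.0^2 = 0.0
1.6^2 = 2.56
(-1.7)^2 = 2.89
Sum of squares = 6.1
Penalty = 0.1 * 6.1 = 0.6100

0.6100


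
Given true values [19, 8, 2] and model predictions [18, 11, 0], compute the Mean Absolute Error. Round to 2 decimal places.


Absolute errors: [1, 3, 2]
Sum of absolute errors = 6
MAE = 6 / 3 = 2.00

2.00


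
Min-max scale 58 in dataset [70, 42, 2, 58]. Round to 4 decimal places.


Min = 2, Max = 70
Range = 70 - 2 = 68
Scaled = (x - min) / (max - min)
= (58 - 2) / 68
= 56 / 68
= 0.8235

0.8235


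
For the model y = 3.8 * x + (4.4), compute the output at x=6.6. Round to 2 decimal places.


y = 3.8 * 6.6 + (4.4)
= 25.08 + (4.4)
= 29.48

29.48


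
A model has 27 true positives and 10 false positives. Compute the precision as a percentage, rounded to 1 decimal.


Precision = TP / (TP + FP) * 100
= 27 / (27 + 10)
= 27 / 37
= 0.7297
= 73.0%

73.0


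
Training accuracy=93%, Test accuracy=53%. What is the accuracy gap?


Gap = train_accuracy - test_accuracy
= 93 - 53
= 40%
This large gap strongly indicates overfitting.

40


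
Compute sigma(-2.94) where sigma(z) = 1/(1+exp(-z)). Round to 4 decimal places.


sigmoid(z) = 1 / (1 + exp(-z))
exp(-(-2.94)) = exp(2.94) = 18.9158
1 + 18.9158 = 19.9158
1 / 19.9158 = 0.0502

0.0502


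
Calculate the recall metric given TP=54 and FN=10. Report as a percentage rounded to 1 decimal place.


Recall = TP / (TP + FN) * 100
= 54 / (54 + 10)
= 54 / 64
= 0.8438
= 84.4%

84.4


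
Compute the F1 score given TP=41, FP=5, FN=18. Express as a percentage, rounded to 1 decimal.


Precision = TP / (TP + FP) = 41 / 46 = 0.8913
Recall = TP / (TP + FN) = 41 / 59 = 0.6949
F1 = 2 * P * R / (P + R)
= 2 * 0.8913 * 0.6949 / (0.8913 + 0.6949)
= 1.2388 / 1.5862
= 0.781
As percentage: 78.1%

78.1


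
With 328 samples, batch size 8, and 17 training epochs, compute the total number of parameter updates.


Iterations per epoch = 328 / 8 = 41
Total updates = iterations_per_epoch * epochs
= 41 * 17
= 697

697


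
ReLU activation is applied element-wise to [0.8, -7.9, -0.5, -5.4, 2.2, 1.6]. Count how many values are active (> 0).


ReLU(x) = max(0, x) for each element:
ReLU(0.8) = 0.8
ReLU(-7.9) = 0
ReLU(-0.5) = 0
ReLU(-5.4) = 0
ReLU(2.2) = 2.2
ReLU(1.6) = 1.6
Active neurons (>0): 3

3


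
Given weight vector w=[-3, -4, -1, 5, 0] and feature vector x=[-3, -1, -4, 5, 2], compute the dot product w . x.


Element-wise products:
-3 * -3 = 9
-4 * -1 = 4
-1 * -4 = 4
5 * 5 = 25
0 * 2 = 0
Sum = 9 + 4 + 4 + 25 + 0
= 42

42


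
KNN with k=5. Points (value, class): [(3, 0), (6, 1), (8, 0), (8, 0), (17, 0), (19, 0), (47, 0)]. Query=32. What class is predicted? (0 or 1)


Distances from query 32:
Point 19 (class 0): distance = 13
Point 17 (class 0): distance = 15
Point 47 (class 0): distance = 15
Point 8 (class 0): distance = 24
Point 8 (class 0): distance = 24
K=5 nearest neighbors: classes = [0, 0, 0, 0, 0]
Votes for class 1: 0 / 5
Majority vote => class 0

0


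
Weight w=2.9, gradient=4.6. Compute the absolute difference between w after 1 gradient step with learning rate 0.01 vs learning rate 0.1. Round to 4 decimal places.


With lr=0.01: w_new = 2.9 - 0.01 * 4.6 = 2.854
With lr=0.1: w_new = 2.9 - 0.1 * 4.6 = 2.44
Absolute difference = |2.854 - 2.44|
= 0.4140

0.4140


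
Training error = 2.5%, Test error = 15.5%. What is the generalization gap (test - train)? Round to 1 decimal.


Generalization gap = test_error - train_error
= 15.5 - 2.5
= 13.0%
A large gap suggests overfitting.

13.0


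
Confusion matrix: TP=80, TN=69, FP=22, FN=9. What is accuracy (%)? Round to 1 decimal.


Accuracy = (TP + TN) / (TP + TN + FP + FN) * 100
= (80 + 69) / (80 + 69 + 22 + 9)
= 149 / 180
= 0.8278
= 82.8%

82.8


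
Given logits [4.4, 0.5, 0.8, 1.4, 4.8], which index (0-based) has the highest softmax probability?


Softmax is a monotonic transformation, so it preserves the argmax.
We need to find the index of the maximum logit.
Index 0: 4.4
Index 1: 0.5
Index 2: 0.8
Index 3: 1.4
Index 4: 4.8
Maximum logit = 4.8 at index 4

4


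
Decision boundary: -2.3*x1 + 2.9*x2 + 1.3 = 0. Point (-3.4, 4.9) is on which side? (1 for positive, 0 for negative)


Compute -2.3 * -3.4 + 2.9 * 4.9 + 1.3
= 7.82 + 14.21 + 1.3
= 23.33
Since 23.33 >= 0, the point is on the positive side.

1


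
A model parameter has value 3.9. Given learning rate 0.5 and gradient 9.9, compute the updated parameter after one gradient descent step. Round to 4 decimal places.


w_new = w_old - lr * gradient
= 3.9 - 0.5 * 9.9
= 3.9 - (4.95)
= -1.0500

-1.0500


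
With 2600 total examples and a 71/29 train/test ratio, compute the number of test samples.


Train samples = 2600 * 71% = 1846
Test samples = 2600 - 1846
= 754

754


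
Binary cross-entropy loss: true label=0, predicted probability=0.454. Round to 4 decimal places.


For y=0: Loss = -log(1-p)
= -log(1 - 0.454)
= -log(0.546)
= -(-0.6051)
= 0.6051

0.6051


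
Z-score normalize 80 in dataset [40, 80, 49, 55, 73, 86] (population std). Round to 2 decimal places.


Mean = (40 + 80 + 49 + 55 + 73 + 86) / 6 = 63.8333
Variance = sum((x_i - mean)^2) / n = 283.8056
Std = sqrt(283.8056) = 16.8465
Z = (x - mean) / std
= (80 - 63.8333) / 16.8465
= 16.1667 / 16.8465
= 0.96

0.96


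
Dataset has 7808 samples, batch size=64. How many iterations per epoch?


Iterations per epoch = dataset_size / batch_size
= 7808 / 64
= 122

122


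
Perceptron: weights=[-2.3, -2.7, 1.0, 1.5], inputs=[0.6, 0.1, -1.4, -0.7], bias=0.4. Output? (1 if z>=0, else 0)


z = w . x + b
= -2.3*0.6 + -2.7*0.1 + 1.0*-1.4 + 1.5*-0.7 + 0.4
= -1.38 + -0.27 + -1.4 + -1.05 + 0.4
= -4.1 + 0.4
= -3.7
Since z = -3.7 < 0, output = 0

0


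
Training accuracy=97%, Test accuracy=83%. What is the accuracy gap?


Gap = train_accuracy - test_accuracy
= 97 - 83
= 14%
This gap suggests the model is overfitting.

14


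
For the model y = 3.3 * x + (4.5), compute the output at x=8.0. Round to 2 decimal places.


y = 3.3 * 8.0 + (4.5)
= 26.4 + (4.5)
= 30.90

30.90


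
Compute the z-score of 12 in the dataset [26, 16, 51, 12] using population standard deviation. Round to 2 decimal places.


Mean = (26 + 16 + 51 + 12) / 4 = 26.25
Variance = sum((x_i - mean)^2) / n = 230.1875
Std = sqrt(230.1875) = 15.1719
Z = (x - mean) / std
= (12 - 26.25) / 15.1719
= -14.25 / 15.1719
= -0.94

-0.94


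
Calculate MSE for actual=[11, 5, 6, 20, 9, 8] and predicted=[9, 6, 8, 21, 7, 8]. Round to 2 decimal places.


Differences: [2, -1, -2, -1, 2, 0]
Squared errors: [4, 1, 4, 1, 4, 0]
Sum of squared errors = 14
MSE = 14 / 6 = 2.33

2.33


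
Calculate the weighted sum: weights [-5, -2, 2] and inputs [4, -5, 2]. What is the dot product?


Element-wise products:
-5 * 4 = -20
-2 * -5 = 10
2 * 2 = 4
Sum = -20 + 10 + 4
= -6

-6


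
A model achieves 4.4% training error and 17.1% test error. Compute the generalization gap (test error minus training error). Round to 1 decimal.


Generalization gap = test_error - train_error
= 17.1 - 4.4
= 12.7%
A large gap suggests overfitting.

12.7


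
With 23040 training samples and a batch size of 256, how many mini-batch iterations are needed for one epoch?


Iterations per epoch = dataset_size / batch_size
= 23040 / 256
= 90

90


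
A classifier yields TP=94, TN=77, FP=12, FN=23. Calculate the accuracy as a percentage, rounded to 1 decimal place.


Accuracy = (TP + TN) / (TP + TN + FP + FN) * 100
= (94 + 77) / (94 + 77 + 12 + 23)
= 171 / 206
= 0.8301
= 83.0%

83.0


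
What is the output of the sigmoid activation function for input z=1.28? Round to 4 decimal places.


sigmoid(z) = 1 / (1 + exp(-z))
exp(-(1.28)) = exp(-1.28) = 0.278
1 + 0.278 = 1.278
1 / 1.278 = 0.7824

0.7824


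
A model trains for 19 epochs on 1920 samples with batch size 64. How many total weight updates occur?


Iterations per epoch = 1920 / 64 = 30
Total updates = iterations_per_epoch * epochs
= 30 * 19
= 570

570


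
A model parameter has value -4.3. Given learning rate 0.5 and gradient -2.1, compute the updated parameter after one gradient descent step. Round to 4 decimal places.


w_new = w_old - lr * gradient
= -4.3 - 0.5 * -2.1
= -4.3 - (-1.05)
= -3.2500

-3.2500


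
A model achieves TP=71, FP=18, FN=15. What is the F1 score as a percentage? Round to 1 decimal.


Precision = TP / (TP + FP) = 71 / 89 = 0.7978
Recall = TP / (TP + FN) = 71 / 86 = 0.8256
F1 = 2 * P * R / (P + R)
= 2 * 0.7978 * 0.8256 / (0.7978 + 0.8256)
= 1.3172 / 1.6233
= 0.8114
As percentage: 81.1%

81.1


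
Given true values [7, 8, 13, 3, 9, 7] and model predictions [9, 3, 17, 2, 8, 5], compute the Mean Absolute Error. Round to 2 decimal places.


Absolute errors: [2, 5, 4, 1, 1, 2]
Sum of absolute errors = 15
MAE = 15 / 6 = 2.50

2.50


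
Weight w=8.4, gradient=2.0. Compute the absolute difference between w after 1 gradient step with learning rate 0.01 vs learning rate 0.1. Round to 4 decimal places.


With lr=0.01: w_new = 8.4 - 0.01 * 2.0 = 8.38
With lr=0.1: w_new = 8.4 - 0.1 * 2.0 = 8.2
Absolute difference = |8.38 - 8.2|
= 0.1800

0.1800


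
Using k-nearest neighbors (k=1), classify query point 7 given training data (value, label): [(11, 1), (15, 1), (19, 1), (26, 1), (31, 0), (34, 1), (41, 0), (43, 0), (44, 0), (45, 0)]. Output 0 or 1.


Distances from query 7:
Point 11 (class 1): distance = 4
K=1 nearest neighbors: classes = [1]
Votes for class 1: 1 / 1
Majority vote => class 1

1


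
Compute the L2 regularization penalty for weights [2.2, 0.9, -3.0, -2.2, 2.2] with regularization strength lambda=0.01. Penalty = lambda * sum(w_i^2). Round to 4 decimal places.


Squaring each weight:
2.2^2 = 4.84
0.9^2 = 0.81
(-3.0)^2 = 9.0
(-2.2)^2 = 4.84
2.2^2 = 4.84
Sum of squares = 24.33
Penalty = 0.01 * 24.33 = 0.2433

0.2433


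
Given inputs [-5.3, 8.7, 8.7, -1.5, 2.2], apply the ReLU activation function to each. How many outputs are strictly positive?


ReLU(x) = max(0, x) for each element:
ReLU(-5.3) = 0
ReLU(8.7) = 8.7
ReLU(8.7) = 8.7
ReLU(-1.5) = 0
ReLU(2.2) = 2.2
Active neurons (>0): 3

3


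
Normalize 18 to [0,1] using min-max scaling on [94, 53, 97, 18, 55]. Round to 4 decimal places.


Min = 18, Max = 97
Range = 97 - 18 = 79
Scaled = (x - min) / (max - min)
= (18 - 18) / 79
= 0 / 79
= 0.0000

0.0000


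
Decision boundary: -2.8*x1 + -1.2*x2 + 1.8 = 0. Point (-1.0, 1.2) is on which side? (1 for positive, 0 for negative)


Compute -2.8 * -1.0 + -1.2 * 1.2 + 1.8
= 2.8 + -1.44 + 1.8
= 3.16
Since 3.16 >= 0, the point is on the positive side.

1


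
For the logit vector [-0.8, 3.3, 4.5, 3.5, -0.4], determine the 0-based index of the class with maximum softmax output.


Softmax is a monotonic transformation, so it preserves the argmax.
We need to find the index of the maximum logit.
Index 0: -0.8
Index 1: 3.3
Index 2: 4.5
Index 3: 3.5
Index 4: -0.4
Maximum logit = 4.5 at index 2

2


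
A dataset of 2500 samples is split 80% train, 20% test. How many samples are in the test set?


Train samples = 2500 * 80% = 2000
Test samples = 2500 - 2000
= 500

500


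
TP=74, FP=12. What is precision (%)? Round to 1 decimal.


Precision = TP / (TP + FP) * 100
= 74 / (74 + 12)
= 74 / 86
= 0.8605
= 86.0%

86.0


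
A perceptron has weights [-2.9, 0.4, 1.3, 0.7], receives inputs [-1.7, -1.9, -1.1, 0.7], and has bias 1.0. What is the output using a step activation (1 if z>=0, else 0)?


z = w . x + b
= -2.9*-1.7 + 0.4*-1.9 + 1.3*-1.1 + 0.7*0.7 + 1.0
= 4.93 + -0.76 + -1.43 + 0.49 + 1.0
= 3.23 + 1.0
= 4.23
Since z = 4.23 >= 0, output = 1

1


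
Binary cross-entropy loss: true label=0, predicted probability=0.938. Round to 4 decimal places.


For y=0: Loss = -log(1-p)
= -log(1 - 0.938)
= -log(0.062)
= -(-2.7806)
= 2.7806

2.7806


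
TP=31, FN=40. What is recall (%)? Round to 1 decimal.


Recall = TP / (TP + FN) * 100
= 31 / (31 + 40)
= 31 / 71
= 0.4366
= 43.7%

43.7


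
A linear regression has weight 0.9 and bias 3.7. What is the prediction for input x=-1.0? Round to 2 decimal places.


y = 0.9 * -1.0 + (3.7)
= -0.9 + (3.7)
= 2.80

2.80


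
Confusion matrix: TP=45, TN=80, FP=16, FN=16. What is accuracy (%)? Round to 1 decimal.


Accuracy = (TP + TN) / (TP + TN + FP + FN) * 100
= (45 + 80) / (45 + 80 + 16 + 16)
= 125 / 157
= 0.7962
= 79.6%

79.6


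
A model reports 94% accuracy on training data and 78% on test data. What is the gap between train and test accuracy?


Gap = train_accuracy - test_accuracy
= 94 - 78
= 16%
This gap suggests the model is overfitting.

16


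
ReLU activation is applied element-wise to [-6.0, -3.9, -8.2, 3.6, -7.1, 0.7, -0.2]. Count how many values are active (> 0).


ReLU(x) = max(0, x) for each element:
ReLU(-6.0) = 0
ReLU(-3.9) = 0
ReLU(-8.2) = 0
ReLU(3.6) = 3.6
ReLU(-7.1) = 0
ReLU(0.7) = 0.7
ReLU(-0.2) = 0
Active neurons (>0): 2

2


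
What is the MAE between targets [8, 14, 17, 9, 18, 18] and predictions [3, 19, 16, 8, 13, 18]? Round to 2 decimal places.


Absolute errors: [5, 5, 1, 1, 5, 0]
Sum of absolute errors = 17
MAE = 17 / 6 = 2.83

2.83


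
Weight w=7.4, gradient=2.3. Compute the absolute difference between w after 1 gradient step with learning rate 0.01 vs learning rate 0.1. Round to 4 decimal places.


With lr=0.01: w_new = 7.4 - 0.01 * 2.3 = 7.377
With lr=0.1: w_new = 7.4 - 0.1 * 2.3 = 7.17
Absolute difference = |7.377 - 7.17|
= 0.2070

0.2070


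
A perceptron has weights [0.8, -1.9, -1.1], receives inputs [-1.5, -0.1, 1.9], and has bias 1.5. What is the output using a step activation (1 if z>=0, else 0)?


z = w . x + b
= 0.8*-1.5 + -1.9*-0.1 + -1.1*1.9 + 1.5
= -1.2 + 0.19 + -2.09 + 1.5
= -3.1 + 1.5
= -1.6
Since z = -1.6 < 0, output = 0

0


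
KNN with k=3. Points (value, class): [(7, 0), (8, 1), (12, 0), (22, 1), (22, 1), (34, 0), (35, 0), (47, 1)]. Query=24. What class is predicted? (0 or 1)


Distances from query 24:
Point 22 (class 1): distance = 2
Point 22 (class 1): distance = 2
Point 34 (class 0): distance = 10
K=3 nearest neighbors: classes = [1, 1, 0]
Votes for class 1: 2 / 3
Majority vote => class 1

1


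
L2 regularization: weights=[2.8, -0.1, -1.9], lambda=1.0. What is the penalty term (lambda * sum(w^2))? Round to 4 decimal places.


Squaring each weight:
2.8^2 = 7.84
(-0.1)^2 = 0.01
(-1.9)^2 = 3.61
Sum of squares = 11.46
Penalty = 1.0 * 11.46 = 11.4600

11.4600


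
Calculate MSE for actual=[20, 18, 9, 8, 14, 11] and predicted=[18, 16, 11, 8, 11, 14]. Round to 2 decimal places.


Differences: [2, 2, -2, 0, 3, -3]
Squared errors: [4, 4, 4, 0, 9, 9]
Sum of squared errors = 30
MSE = 30 / 6 = 5.00

5.00


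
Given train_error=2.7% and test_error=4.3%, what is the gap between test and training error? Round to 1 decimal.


Generalization gap = test_error - train_error
= 4.3 - 2.7
= 1.6%
A small gap suggests good generalization.

1.6


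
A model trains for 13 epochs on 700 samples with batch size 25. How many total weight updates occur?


Iterations per epoch = 700 / 25 = 28
Total updates = iterations_per_epoch * epochs
= 28 * 13
= 364

364


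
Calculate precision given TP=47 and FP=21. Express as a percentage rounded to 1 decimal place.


Precision = TP / (TP + FP) * 100
= 47 / (47 + 21)
= 47 / 68
= 0.6912
= 69.1%

69.1


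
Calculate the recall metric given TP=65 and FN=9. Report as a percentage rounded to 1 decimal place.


Recall = TP / (TP + FN) * 100
= 65 / (65 + 9)
= 65 / 74
= 0.8784
= 87.8%

87.8


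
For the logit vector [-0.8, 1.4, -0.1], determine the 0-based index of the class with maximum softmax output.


Softmax is a monotonic transformation, so it preserves the argmax.
We need to find the index of the maximum logit.
Index 0: -0.8
Index 1: 1.4
Index 2: -0.1
Maximum logit = 1.4 at index 1

1


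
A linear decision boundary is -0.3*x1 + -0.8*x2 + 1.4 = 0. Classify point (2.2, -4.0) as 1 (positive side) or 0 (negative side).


Compute -0.3 * 2.2 + -0.8 * -4.0 + 1.4
= -0.66 + 3.2 + 1.4
= 3.94
Since 3.94 >= 0, the point is on the positive side.

1


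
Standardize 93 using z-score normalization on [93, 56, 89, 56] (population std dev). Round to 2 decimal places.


Mean = (93 + 56 + 89 + 56) / 4 = 73.5
Variance = sum((x_i - mean)^2) / n = 308.25
Std = sqrt(308.25) = 17.557
Z = (x - mean) / std
= (93 - 73.5) / 17.557
= 19.5 / 17.557
= 1.11

1.11


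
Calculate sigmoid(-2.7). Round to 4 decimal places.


sigmoid(z) = 1 / (1 + exp(-z))
exp(-(-2.7)) = exp(2.7) = 14.8797
1 + 14.8797 = 15.8797
1 / 15.8797 = 0.0630

0.0630


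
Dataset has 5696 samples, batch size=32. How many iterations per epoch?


Iterations per epoch = dataset_size / batch_size
= 5696 / 32
= 178

178


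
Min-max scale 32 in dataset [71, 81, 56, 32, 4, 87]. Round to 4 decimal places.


Min = 4, Max = 87
Range = 87 - 4 = 83
Scaled = (x - min) / (max - min)
= (32 - 4) / 83
= 28 / 83
= 0.3373

0.3373


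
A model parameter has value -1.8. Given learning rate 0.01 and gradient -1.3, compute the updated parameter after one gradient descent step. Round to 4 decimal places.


w_new = w_old - lr * gradient
= -1.8 - 0.01 * -1.3
= -1.8 - (-0.013)
= -1.7870

-1.7870


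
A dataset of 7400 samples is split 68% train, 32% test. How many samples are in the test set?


Train samples = 7400 * 68% = 5032
Test samples = 7400 - 5032
= 2368

2368


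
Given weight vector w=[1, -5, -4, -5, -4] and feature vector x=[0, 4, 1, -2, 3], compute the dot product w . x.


Element-wise products:
1 * 0 = 0
-5 * 4 = -20
-4 * 1 = -4
-5 * -2 = 10
-4 * 3 = -12
Sum = 0 + -20 + -4 + 10 + -12
= -26

-26


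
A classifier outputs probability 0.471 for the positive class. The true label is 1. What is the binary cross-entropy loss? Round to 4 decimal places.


For y=1: Loss = -log(p)
= -log(0.471)
= -(-0.7529)
= 0.7529

0.7529


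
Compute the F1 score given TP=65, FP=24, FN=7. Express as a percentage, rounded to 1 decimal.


Precision = TP / (TP + FP) = 65 / 89 = 0.7303
Recall = TP / (TP + FN) = 65 / 72 = 0.9028
F1 = 2 * P * R / (P + R)
= 2 * 0.7303 * 0.9028 / (0.7303 + 0.9028)
= 1.3187 / 1.6331
= 0.8075
As percentage: 80.7%

80.7


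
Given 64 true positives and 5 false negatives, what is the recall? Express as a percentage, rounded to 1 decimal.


Recall = TP / (TP + FN) * 100
= 64 / (64 + 5)
= 64 / 69
= 0.9275
= 92.8%

92.8


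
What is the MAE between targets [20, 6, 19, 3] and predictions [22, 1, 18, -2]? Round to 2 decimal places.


Absolute errors: [2, 5, 1, 5]
Sum of absolute errors = 13
MAE = 13 / 4 = 3.25

3.25


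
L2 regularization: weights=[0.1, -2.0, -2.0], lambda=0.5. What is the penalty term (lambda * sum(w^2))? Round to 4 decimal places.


Squaring each weight:
0.1^2 = 0.01
(-2.0)^2 = 4.0
(-2.0)^2 = 4.0
Sum of squares = 8.01
Penalty = 0.5 * 8.01 = 4.0050

4.0050


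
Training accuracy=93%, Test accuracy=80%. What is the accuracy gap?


Gap = train_accuracy - test_accuracy
= 93 - 80
= 13%
This gap suggests the model is overfitting.

13


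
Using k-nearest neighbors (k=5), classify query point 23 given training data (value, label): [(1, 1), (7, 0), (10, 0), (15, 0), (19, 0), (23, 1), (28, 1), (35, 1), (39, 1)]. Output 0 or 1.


Distances from query 23:
Point 23 (class 1): distance = 0
Point 19 (class 0): distance = 4
Point 28 (class 1): distance = 5
Point 15 (class 0): distance = 8
Point 35 (class 1): distance = 12
K=5 nearest neighbors: classes = [1, 0, 1, 0, 1]
Votes for class 1: 3 / 5
Majority vote => class 1

1


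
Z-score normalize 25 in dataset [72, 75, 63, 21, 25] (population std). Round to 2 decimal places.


Mean = (72 + 75 + 63 + 21 + 25) / 5 = 51.2
Variance = sum((x_i - mean)^2) / n = 547.36
Std = sqrt(547.36) = 23.3957
Z = (x - mean) / std
= (25 - 51.2) / 23.3957
= -26.2 / 23.3957
= -1.12

-1.12


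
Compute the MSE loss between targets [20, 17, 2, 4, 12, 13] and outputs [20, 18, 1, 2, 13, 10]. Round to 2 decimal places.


Differences: [0, -1, 1, 2, -1, 3]
Squared errors: [0, 1, 1, 4, 1, 9]
Sum of squared errors = 16
MSE = 16 / 6 = 2.67

2.67


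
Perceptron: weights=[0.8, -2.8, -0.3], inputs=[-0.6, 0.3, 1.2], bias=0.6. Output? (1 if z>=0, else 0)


z = w . x + b
= 0.8*-0.6 + -2.8*0.3 + -0.3*1.2 + 0.6
= -0.48 + -0.84 + -0.36 + 0.6
= -1.68 + 0.6
= -1.08
Since z = -1.08 < 0, output = 0

0


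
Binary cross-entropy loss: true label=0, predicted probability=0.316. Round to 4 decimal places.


For y=0: Loss = -log(1-p)
= -log(1 - 0.316)
= -log(0.684)
= -(-0.3798)
= 0.3798

0.3798


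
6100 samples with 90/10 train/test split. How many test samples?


Train samples = 6100 * 90% = 5490
Test samples = 6100 - 5490
= 610

610


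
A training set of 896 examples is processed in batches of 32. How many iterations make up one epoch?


Iterations per epoch = dataset_size / batch_size
= 896 / 32
= 28

28


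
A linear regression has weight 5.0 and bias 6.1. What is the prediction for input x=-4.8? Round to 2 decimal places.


y = 5.0 * -4.8 + (6.1)
= -24.0 + (6.1)
= -17.90

-17.90


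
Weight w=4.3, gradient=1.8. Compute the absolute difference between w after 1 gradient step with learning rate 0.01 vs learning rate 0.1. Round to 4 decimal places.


With lr=0.01: w_new = 4.3 - 0.01 * 1.8 = 4.282
With lr=0.1: w_new = 4.3 - 0.1 * 1.8 = 4.12
Absolute difference = |4.282 - 4.12|
= 0.1620

0.1620


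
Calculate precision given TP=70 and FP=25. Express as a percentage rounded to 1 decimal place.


Precision = TP / (TP + FP) * 100
= 70 / (70 + 25)
= 70 / 95
= 0.7368
= 73.7%

73.7


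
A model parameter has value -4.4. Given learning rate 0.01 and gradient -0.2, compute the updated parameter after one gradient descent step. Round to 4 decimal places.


w_new = w_old - lr * gradient
= -4.4 - 0.01 * -0.2
= -4.4 - (-0.002)
= -4.3980

-4.3980


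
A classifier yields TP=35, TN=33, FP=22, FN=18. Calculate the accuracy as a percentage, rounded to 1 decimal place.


Accuracy = (TP + TN) / (TP + TN + FP + FN) * 100
= (35 + 33) / (35 + 33 + 22 + 18)
= 68 / 108
= 0.6296
= 63.0%

63.0


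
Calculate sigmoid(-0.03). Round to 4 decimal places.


sigmoid(z) = 1 / (1 + exp(-z))
exp(-(-0.03)) = exp(0.03) = 1.0305
1 + 1.0305 = 2.0305
1 / 2.0305 = 0.4925

0.4925


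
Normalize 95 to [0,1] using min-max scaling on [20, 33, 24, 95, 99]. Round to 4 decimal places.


Min = 20, Max = 99
Range = 99 - 20 = 79
Scaled = (x - min) / (max - min)
= (95 - 20) / 79
= 75 / 79
= 0.9494

0.9494


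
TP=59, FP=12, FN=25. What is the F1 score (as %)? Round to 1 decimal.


Precision = TP / (TP + FP) = 59 / 71 = 0.831
Recall = TP / (TP + FN) = 59 / 84 = 0.7024
F1 = 2 * P * R / (P + R)
= 2 * 0.831 * 0.7024 / (0.831 + 0.7024)
= 1.1673 / 1.5334
= 0.7613
As percentage: 76.1%

76.1


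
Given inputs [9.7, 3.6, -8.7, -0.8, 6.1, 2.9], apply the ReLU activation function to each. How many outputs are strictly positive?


ReLU(x) = max(0, x) for each element:
ReLU(9.7) = 9.7
ReLU(3.6) = 3.6
ReLU(-8.7) = 0
ReLU(-0.8) = 0
ReLU(6.1) = 6.1
ReLU(2.9) = 2.9
Active neurons (>0): 4

4


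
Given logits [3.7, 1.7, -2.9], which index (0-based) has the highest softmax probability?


Softmax is a monotonic transformation, so it preserves the argmax.
We need to find the index of the maximum logit.
Index 0: 3.7
Index 1: 1.7
Index 2: -2.9
Maximum logit = 3.7 at index 0

0


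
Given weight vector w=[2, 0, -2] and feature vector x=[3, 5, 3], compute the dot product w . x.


Element-wise products:
2 * 3 = 6
0 * 5 = 0
-2 * 3 = -6
Sum = 6 + 0 + -6
= 0

0


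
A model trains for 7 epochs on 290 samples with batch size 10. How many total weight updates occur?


Iterations per epoch = 290 / 10 = 29
Total updates = iterations_per_epoch * epochs
= 29 * 7
= 203

203


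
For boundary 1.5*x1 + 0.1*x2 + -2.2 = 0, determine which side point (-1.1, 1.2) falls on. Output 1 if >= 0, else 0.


Compute 1.5 * -1.1 + 0.1 * 1.2 + -2.2
= -1.65 + 0.12 + -2.2
= -3.73
Since -3.73 < 0, the point is on the negative side.

0


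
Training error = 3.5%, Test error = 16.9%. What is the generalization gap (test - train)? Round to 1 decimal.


Generalization gap = test_error - train_error
= 16.9 - 3.5
= 13.4%
A large gap suggests overfitting.

13.4


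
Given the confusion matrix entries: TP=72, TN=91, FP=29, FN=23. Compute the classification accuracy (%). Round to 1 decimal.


Accuracy = (TP + TN) / (TP + TN + FP + FN) * 100
= (72 + 91) / (72 + 91 + 29 + 23)
= 163 / 215
= 0.7581
= 75.8%

75.8


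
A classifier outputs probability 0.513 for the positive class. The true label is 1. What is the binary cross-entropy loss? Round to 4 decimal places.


For y=1: Loss = -log(p)
= -log(0.513)
= -(-0.6675)
= 0.6675

0.6675


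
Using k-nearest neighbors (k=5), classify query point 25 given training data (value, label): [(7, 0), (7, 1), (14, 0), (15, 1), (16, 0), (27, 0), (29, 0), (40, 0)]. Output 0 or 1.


Distances from query 25:
Point 27 (class 0): distance = 2
Point 29 (class 0): distance = 4
Point 16 (class 0): distance = 9
Point 15 (class 1): distance = 10
Point 14 (class 0): distance = 11
K=5 nearest neighbors: classes = [0, 0, 0, 1, 0]
Votes for class 1: 1 / 5
Majority vote => class 0

0


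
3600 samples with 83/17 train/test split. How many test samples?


Train samples = 3600 * 83% = 2988
Test samples = 3600 - 2988
= 612

612


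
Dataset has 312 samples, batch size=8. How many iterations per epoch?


Iterations per epoch = dataset_size / batch_size
= 312 / 8
= 39

39


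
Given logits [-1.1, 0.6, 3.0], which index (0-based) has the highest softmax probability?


Softmax is a monotonic transformation, so it preserves the argmax.
We need to find the index of the maximum logit.
Index 0: -1.1
Index 1: 0.6
Index 2: 3.0
Maximum logit = 3.0 at index 2

2


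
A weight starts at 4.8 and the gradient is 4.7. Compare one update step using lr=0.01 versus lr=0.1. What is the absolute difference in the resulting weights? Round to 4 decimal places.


With lr=0.01: w_new = 4.8 - 0.01 * 4.7 = 4.753
With lr=0.1: w_new = 4.8 - 0.1 * 4.7 = 4.33
Absolute difference = |4.753 - 4.33|
= 0.4230

0.4230


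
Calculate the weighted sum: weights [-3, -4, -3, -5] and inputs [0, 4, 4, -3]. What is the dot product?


Element-wise products:
-3 * 0 = 0
-4 * 4 = -16
-3 * 4 = -12
-5 * -3 = 15
Sum = 0 + -16 + -12 + 15
= -13

-13


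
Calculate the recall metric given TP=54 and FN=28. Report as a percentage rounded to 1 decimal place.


Recall = TP / (TP + FN) * 100
= 54 / (54 + 28)
= 54 / 82
= 0.6585
= 65.9%

65.9


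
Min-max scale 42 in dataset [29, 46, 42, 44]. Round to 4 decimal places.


Min = 29, Max = 46
Range = 46 - 29 = 17
Scaled = (x - min) / (max - min)
= (42 - 29) / 17
= 13 / 17
= 0.7647

0.7647


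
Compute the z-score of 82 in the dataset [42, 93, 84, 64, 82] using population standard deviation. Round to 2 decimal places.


Mean = (42 + 93 + 84 + 64 + 82) / 5 = 73.0
Variance = sum((x_i - mean)^2) / n = 328.8
Std = sqrt(328.8) = 18.1328
Z = (x - mean) / std
= (82 - 73.0) / 18.1328
= 9.0 / 18.1328
= 0.50

0.50


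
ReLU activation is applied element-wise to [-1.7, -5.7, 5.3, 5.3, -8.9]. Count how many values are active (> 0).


ReLU(x) = max(0, x) for each element:
ReLU(-1.7) = 0
ReLU(-5.7) = 0
ReLU(5.3) = 5.3
ReLU(5.3) = 5.3
ReLU(-8.9) = 0
Active neurons (>0): 2

2


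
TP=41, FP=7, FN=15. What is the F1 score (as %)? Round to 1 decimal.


Precision = TP / (TP + FP) = 41 / 48 = 0.8542
Recall = TP / (TP + FN) = 41 / 56 = 0.7321
F1 = 2 * P * R / (P + R)
= 2 * 0.8542 * 0.7321 / (0.8542 + 0.7321)
= 1.2507 / 1.5863
= 0.7885
As percentage: 78.8%

78.8


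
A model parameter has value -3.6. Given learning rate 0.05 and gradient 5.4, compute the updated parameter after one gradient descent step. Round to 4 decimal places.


w_new = w_old - lr * gradient
= -3.6 - 0.05 * 5.4
= -3.6 - (0.27)
= -3.8700

-3.8700


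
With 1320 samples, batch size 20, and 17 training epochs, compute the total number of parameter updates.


Iterations per epoch = 1320 / 20 = 66
Total updates = iterations_per_epoch * epochs
= 66 * 17
= 1122

1122


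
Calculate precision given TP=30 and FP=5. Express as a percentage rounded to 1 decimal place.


Precision = TP / (TP + FP) * 100
= 30 / (30 + 5)
= 30 / 35
= 0.8571
= 85.7%

85.7


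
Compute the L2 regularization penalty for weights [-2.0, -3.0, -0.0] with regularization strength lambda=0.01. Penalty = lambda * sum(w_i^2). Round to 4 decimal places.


Squaring each weight:
(-2.0)^2 = 4.0
(-3.0)^2 = 9.0
(-0.0)^2 = 0.0
Sum of squares = 13.0
Penalty = 0.01 * 13.0 = 0.1300

0.1300


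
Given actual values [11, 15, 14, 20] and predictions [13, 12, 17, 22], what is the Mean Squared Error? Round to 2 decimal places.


Differences: [-2, 3, -3, -2]
Squared errors: [4, 9, 9, 4]
Sum of squared errors = 26
MSE = 26 / 4 = 6.50

6.50


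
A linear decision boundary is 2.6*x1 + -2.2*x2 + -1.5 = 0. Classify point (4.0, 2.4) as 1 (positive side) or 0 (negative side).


Compute 2.6 * 4.0 + -2.2 * 2.4 + -1.5
= 10.4 + -5.28 + -1.5
= 3.62
Since 3.62 >= 0, the point is on the positive side.

1


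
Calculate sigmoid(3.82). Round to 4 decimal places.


sigmoid(z) = 1 / (1 + exp(-z))
exp(-(3.82)) = exp(-3.82) = 0.0219
1 + 0.0219 = 1.0219
1 / 1.0219 = 0.9785

0.9785


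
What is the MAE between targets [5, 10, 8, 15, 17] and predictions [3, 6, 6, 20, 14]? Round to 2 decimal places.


Absolute errors: [2, 4, 2, 5, 3]
Sum of absolute errors = 16
MAE = 16 / 5 = 3.20

3.20


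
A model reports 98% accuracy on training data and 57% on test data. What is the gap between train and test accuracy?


Gap = train_accuracy - test_accuracy
= 98 - 57
= 41%
This large gap strongly indicates overfitting.

41


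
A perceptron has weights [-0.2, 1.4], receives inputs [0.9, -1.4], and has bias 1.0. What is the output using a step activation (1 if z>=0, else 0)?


z = w . x + b
= -0.2*0.9 + 1.4*-1.4 + 1.0
= -0.18 + -1.96 + 1.0
= -2.14 + 1.0
= -1.14
Since z = -1.14 < 0, output = 0

0


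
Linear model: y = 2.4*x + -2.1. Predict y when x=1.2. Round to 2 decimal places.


y = 2.4 * 1.2 + (-2.1)
= 2.88 + (-2.1)
= 0.78

0.78


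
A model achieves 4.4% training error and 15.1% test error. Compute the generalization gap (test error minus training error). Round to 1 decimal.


Generalization gap = test_error - train_error
= 15.1 - 4.4
= 10.7%
A large gap suggests overfitting.

10.7


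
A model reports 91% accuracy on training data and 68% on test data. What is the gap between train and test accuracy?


Gap = train_accuracy - test_accuracy
= 91 - 68
= 23%
This large gap strongly indicates overfitting.

23


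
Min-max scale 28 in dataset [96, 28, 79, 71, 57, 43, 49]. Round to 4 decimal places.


Min = 28, Max = 96
Range = 96 - 28 = 68
Scaled = (x - min) / (max - min)
= (28 - 28) / 68
= 0 / 68
= 0.0000

0.0000


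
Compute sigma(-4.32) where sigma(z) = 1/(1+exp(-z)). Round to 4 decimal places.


sigmoid(z) = 1 / (1 + exp(-z))
exp(-(-4.32)) = exp(4.32) = 75.1886
1 + 75.1886 = 76.1886
1 / 76.1886 = 0.0131

0.0131


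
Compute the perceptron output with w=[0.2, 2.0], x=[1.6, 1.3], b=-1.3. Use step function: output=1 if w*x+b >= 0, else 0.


z = w . x + b
= 0.2*1.6 + 2.0*1.3 + -1.3
= 0.32 + 2.6 + -1.3
= 2.92 + -1.3
= 1.62
Since z = 1.62 >= 0, output = 1

1


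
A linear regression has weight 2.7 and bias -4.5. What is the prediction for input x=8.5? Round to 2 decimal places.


y = 2.7 * 8.5 + (-4.5)
= 22.95 + (-4.5)
= 18.45

18.45


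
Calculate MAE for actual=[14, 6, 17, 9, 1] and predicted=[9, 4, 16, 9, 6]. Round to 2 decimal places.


Absolute errors: [5, 2, 1, 0, 5]
Sum of absolute errors = 13
MAE = 13 / 5 = 2.60

2.60


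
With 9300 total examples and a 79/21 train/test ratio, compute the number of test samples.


Train samples = 9300 * 79% = 7347
Test samples = 9300 - 7347
= 1953

1953


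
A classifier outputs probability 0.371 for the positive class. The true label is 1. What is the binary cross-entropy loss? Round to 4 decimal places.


For y=1: Loss = -log(p)
= -log(0.371)
= -(-0.9916)
= 0.9916

0.9916


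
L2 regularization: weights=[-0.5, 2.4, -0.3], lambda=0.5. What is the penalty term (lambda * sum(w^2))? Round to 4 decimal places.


Squaring each weight:
(-0.5)^2 = 0.25
2.4^2 = 5.76
(-0.3)^2 = 0.09
Sum of squares = 6.1
Penalty = 0.5 * 6.1 = 3.0500

3.0500


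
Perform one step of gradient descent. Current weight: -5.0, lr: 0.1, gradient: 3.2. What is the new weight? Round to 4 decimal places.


w_new = w_old - lr * gradient
= -5.0 - 0.1 * 3.2
= -5.0 - (0.32)
= -5.3200

-5.3200


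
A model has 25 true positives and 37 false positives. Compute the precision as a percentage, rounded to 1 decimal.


Precision = TP / (TP + FP) * 100
= 25 / (25 + 37)
= 25 / 62
= 0.4032
= 40.3%

40.3


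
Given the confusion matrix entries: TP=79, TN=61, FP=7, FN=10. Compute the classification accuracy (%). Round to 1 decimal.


Accuracy = (TP + TN) / (TP + TN + FP + FN) * 100
= (79 + 61) / (79 + 61 + 7 + 10)
= 140 / 157
= 0.8917
= 89.2%

89.2


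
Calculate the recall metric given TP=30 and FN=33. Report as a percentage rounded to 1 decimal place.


Recall = TP / (TP + FN) * 100
= 30 / (30 + 33)
= 30 / 63
= 0.4762
= 47.6%

47.6


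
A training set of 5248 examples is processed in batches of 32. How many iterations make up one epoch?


Iterations per epoch = dataset_size / batch_size
= 5248 / 32
= 164

164


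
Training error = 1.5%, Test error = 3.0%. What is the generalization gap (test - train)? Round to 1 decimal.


Generalization gap = test_error - train_error
= 3.0 - 1.5
= 1.5%
A small gap suggests good generalization.

1.5


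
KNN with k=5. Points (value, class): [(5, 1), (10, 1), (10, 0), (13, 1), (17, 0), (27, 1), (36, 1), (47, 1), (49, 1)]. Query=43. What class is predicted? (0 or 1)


Distances from query 43:
Point 47 (class 1): distance = 4
Point 49 (class 1): distance = 6
Point 36 (class 1): distance = 7
Point 27 (class 1): distance = 16
Point 17 (class 0): distance = 26
K=5 nearest neighbors: classes = [1, 1, 1, 1, 0]
Votes for class 1: 4 / 5
Majority vote => class 1

1


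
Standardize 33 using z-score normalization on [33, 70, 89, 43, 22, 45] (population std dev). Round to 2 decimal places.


Mean = (33 + 70 + 89 + 43 + 22 + 45) / 6 = 50.3333
Variance = sum((x_i - mean)^2) / n = 511.2222
Std = sqrt(511.2222) = 22.6102
Z = (x - mean) / std
= (33 - 50.3333) / 22.6102
= -17.3333 / 22.6102
= -0.77

-0.77


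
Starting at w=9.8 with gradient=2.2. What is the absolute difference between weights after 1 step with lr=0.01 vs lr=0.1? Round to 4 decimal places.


With lr=0.01: w_new = 9.8 - 0.01 * 2.2 = 9.778
With lr=0.1: w_new = 9.8 - 0.1 * 2.2 = 9.58
Absolute difference = |9.778 - 9.58|
= 0.1980

0.1980


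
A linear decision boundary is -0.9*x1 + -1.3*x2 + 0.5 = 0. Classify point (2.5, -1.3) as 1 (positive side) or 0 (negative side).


Compute -0.9 * 2.5 + -1.3 * -1.3 + 0.5
= -2.25 + 1.69 + 0.5
= -0.06
Since -0.06 < 0, the point is on the negative side.

0


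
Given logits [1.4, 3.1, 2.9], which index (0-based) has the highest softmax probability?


Softmax is a monotonic transformation, so it preserves the argmax.
We need to find the index of the maximum logit.
Index 0: 1.4
Index 1: 3.1
Index 2: 2.9
Maximum logit = 3.1 at index 1

1


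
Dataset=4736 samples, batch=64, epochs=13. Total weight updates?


Iterations per epoch = 4736 / 64 = 74
Total updates = iterations_per_epoch * epochs
= 74 * 13
= 962

962


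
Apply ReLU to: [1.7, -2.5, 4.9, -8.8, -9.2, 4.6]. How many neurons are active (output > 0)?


ReLU(x) = max(0, x) for each element:
ReLU(1.7) = 1.7
ReLU(-2.5) = 0
ReLU(4.9) = 4.9
ReLU(-8.8) = 0
ReLU(-9.2) = 0
ReLU(4.6) = 4.6
Active neurons (>0): 3

3


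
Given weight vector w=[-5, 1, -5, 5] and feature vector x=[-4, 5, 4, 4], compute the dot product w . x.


Element-wise products:
-5 * -4 = 20
1 * 5 = 5
-5 * 4 = -20
5 * 4 = 20
Sum = 20 + 5 + -20 + 20
= 25

25


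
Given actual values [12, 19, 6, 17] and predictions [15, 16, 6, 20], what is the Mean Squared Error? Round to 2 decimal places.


Differences: [-3, 3, 0, -3]
Squared errors: [9, 9, 0, 9]
Sum of squared errors = 27
MSE = 27 / 4 = 6.75

6.75


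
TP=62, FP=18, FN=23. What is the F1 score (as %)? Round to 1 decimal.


Precision = TP / (TP + FP) = 62 / 80 = 0.775
Recall = TP / (TP + FN) = 62 / 85 = 0.7294
F1 = 2 * P * R / (P + R)
= 2 * 0.775 * 0.7294 / (0.775 + 0.7294)
= 1.1306 / 1.5044
= 0.7515
As percentage: 75.2%

75.2


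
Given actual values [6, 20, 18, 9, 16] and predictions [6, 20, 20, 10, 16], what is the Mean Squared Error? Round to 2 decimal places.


Differences: [0, 0, -2, -1, 0]
Squared errors: [0, 0, 4, 1, 0]
Sum of squared errors = 5
MSE = 5 / 5 = 1.00

1.00


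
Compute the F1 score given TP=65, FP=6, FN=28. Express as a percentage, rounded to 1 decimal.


Precision = TP / (TP + FP) = 65 / 71 = 0.9155
Recall = TP / (TP + FN) = 65 / 93 = 0.6989
F1 = 2 * P * R / (P + R)
= 2 * 0.9155 * 0.6989 / (0.9155 + 0.6989)
= 1.2797 / 1.6144
= 0.7927
As percentage: 79.3%

79.3
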